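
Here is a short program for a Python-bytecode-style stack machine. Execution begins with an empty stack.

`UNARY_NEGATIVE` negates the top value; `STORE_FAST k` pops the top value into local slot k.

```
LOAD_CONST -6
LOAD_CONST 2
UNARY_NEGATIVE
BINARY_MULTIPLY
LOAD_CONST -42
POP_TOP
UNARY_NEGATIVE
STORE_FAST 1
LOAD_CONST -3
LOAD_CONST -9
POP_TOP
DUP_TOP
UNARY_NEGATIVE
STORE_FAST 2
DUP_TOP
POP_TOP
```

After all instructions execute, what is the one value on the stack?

LOAD_CONST -6   -> -6
LOAD_CONST 2    -> -6 2
UNARY_NEGATIVE  -> -6 -2
BINARY_MULTIPLY -> 12
LOAD_CONST -42  -> 12 -42
POP_TOP         -> 12
UNARY_NEGATIVE  -> -12
STORE_FAST 1    -> (empty)
LOAD_CONST -3   -> -3
LOAD_CONST -9   -> -3 -9
POP_TOP         -> -3
DUP_TOP         -> -3 -3
UNARY_NEGATIVE  -> -3 3
STORE_FAST 2    -> -3
DUP_TOP         -> -3 -3
POP_TOP         -> -3

-3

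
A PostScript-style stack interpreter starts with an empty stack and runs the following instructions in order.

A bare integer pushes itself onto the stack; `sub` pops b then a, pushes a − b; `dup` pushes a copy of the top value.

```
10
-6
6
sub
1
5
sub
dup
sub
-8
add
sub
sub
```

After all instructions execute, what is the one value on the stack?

10  → [10]
-6  → [10, -6]
6   → [10, -6, 6]
sub → [10, -12]
1   → [10, -12, 1]
5   → [10, -12, 1, 5]
sub → [10, -12, -4]
dup → [10, -12, -4, -4]
sub → [10, -12, 0]
-8  → [10, -12, 0, -8]
add → [10, -12, -8]
sub → [10, -4]
sub → [14]

14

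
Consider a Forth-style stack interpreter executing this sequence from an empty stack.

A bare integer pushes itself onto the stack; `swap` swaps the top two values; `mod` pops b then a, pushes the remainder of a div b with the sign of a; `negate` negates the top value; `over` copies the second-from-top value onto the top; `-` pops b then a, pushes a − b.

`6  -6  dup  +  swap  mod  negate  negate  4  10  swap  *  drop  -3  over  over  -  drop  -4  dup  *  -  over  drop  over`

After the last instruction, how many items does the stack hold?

3

6      : 6
-6     : 6 -6
dup    : 6 -6 -6
+      : 6 -12
swap   : -12 6
mod    : 0
negate : 0
negate : 0
4      : 0 4
10     : 0 4 10
swap   : 0 10 4
*      : 0 40
drop   : 0
-3     : 0 -3
over   : 0 -3 0
over   : 0 -3 0 -3
-      : 0 -3 3
drop   : 0 -3
-4     : 0 -3 -4
dup    : 0 -3 -4 -4
*      : 0 -3 16
-      : 0 -19
over   : 0 -19 0
drop   : 0 -19
over   : 0 -19 0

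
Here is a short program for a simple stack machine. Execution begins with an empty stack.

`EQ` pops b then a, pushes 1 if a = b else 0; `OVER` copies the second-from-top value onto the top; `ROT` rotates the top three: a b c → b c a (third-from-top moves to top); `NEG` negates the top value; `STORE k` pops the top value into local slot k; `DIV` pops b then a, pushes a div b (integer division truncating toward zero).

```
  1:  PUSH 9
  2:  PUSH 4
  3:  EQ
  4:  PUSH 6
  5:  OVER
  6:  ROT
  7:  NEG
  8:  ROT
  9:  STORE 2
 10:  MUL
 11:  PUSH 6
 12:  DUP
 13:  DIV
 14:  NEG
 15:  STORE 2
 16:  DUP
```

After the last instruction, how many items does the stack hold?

PUSH 9  : [9]
PUSH 4  : [9, 4]
EQ      : [0]
PUSH 6  : [0, 6]
OVER    : [0, 6, 0]
ROT     : [6, 0, 0]
NEG     : [6, 0, 0]
ROT     : [0, 0, 6]
STORE 2 : [0, 0]
MUL     : [0]
PUSH 6  : [0, 6]
DUP     : [0, 6, 6]
DIV     : [0, 1]
NEG     : [0, -1]
STORE 2 : [0]
DUP     : [0, 0]

2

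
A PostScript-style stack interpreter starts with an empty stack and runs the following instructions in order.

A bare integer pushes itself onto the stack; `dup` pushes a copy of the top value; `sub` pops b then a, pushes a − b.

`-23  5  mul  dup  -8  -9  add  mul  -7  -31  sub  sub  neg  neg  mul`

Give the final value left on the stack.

-222065

-23 -> [-23]
5   -> [-23, 5]
mul -> [-115]
dup -> [-115, -115]
-8  -> [-115, -115, -8]
-9  -> [-115, -115, -8, -9]
add -> [-115, -115, -17]
mul -> [-115, 1955]
-7  -> [-115, 1955, -7]
-31 -> [-115, 1955, -7, -31]
sub -> [-115, 1955, 24]
sub -> [-115, 1931]
neg -> [-115, -1931]
neg -> [-115, 1931]
mul -> [-222065]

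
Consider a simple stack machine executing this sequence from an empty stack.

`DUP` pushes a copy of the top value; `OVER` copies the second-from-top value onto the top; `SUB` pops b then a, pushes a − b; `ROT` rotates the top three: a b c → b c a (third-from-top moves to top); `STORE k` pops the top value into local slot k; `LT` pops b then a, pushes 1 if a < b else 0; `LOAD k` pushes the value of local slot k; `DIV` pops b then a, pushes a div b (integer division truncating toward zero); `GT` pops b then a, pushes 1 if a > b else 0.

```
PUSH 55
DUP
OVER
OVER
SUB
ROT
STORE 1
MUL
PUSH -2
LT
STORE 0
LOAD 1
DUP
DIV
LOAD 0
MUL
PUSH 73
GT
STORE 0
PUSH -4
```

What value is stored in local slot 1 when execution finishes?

55

PUSH 55 : 55
DUP     : 55 55
OVER    : 55 55 55
OVER    : 55 55 55 55
SUB     : 55 55 0
ROT     : 55 0 55
STORE 1 : 55 0
MUL     : 0
PUSH -2 : 0 -2
LT      : 0
STORE 0 : (empty)
LOAD 1  : 55
DUP     : 55 55
DIV     : 1
LOAD 0  : 1 0
MUL     : 0
PUSH 73 : 0 73
GT      : 0
STORE 0 : (empty)
PUSH -4 : -4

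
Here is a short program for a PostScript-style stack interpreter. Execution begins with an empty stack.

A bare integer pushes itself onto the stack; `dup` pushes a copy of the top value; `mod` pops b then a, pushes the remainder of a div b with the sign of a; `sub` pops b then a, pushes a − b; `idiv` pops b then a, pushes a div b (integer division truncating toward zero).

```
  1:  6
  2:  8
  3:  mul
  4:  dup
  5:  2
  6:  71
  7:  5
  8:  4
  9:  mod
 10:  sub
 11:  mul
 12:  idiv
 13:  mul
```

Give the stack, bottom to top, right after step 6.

6   → [6]
8   → [6, 8]
mul → [48]
dup → [48, 48]
2   → [48, 48, 2]
71  → [48, 48, 2, 71]

[48, 48, 2, 71]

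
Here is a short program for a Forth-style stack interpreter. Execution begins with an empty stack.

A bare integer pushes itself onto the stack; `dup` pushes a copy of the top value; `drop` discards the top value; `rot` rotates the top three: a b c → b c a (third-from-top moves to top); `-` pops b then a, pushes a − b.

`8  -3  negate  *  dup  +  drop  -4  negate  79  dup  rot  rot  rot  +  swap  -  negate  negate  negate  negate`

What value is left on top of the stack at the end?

154

8      -> 8
-3     -> 8 -3
negate -> 8 3
*      -> 24
dup    -> 24 24
+      -> 48
drop   -> (empty)
-4     -> -4
negate -> 4
79     -> 4 79
dup    -> 4 79 79
rot    -> 79 79 4
rot    -> 79 4 79
rot    -> 4 79 79
+      -> 4 158
swap   -> 158 4
-      -> 154
negate -> -154
negate -> 154
negate -> -154
negate -> 154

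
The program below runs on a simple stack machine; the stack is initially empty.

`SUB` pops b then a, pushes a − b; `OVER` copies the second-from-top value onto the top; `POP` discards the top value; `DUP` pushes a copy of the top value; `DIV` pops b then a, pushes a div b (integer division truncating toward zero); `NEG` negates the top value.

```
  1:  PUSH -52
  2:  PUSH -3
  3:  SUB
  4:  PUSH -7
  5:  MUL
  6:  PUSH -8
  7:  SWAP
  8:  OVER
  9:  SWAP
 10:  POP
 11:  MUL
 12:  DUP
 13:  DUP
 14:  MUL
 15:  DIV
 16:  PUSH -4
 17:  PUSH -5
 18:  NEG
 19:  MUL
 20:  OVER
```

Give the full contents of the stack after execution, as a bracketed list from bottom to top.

[0, -20, 0]

PUSH -52 → -52
PUSH -3  → -52 -3
SUB      → -49
PUSH -7  → -49 -7
MUL      → 343
PUSH -8  → 343 -8
SWAP     → -8 343
OVER     → -8 343 -8
SWAP     → -8 -8 343
POP      → -8 -8
MUL      → 64
DUP      → 64 64
DUP      → 64 64 64
MUL      → 64 4096
DIV      → 0
PUSH -4  → 0 -4
PUSH -5  → 0 -4 -5
NEG      → 0 -4 5
MUL      → 0 -20
OVER     → 0 -20 0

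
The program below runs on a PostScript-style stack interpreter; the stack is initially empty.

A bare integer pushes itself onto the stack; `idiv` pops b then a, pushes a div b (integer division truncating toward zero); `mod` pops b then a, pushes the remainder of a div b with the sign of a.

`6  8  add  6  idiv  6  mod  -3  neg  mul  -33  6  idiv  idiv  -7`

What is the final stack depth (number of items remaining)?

2

6    : [6]
8    : [6, 8]
add  : [14]
6    : [14, 6]
idiv : [2]
6    : [2, 6]
mod  : [2]
-3   : [2, -3]
neg  : [2, 3]
mul  : [6]
-33  : [6, -33]
6    : [6, -33, 6]
idiv : [6, -5]
idiv : [-1]
-7   : [-1, -7]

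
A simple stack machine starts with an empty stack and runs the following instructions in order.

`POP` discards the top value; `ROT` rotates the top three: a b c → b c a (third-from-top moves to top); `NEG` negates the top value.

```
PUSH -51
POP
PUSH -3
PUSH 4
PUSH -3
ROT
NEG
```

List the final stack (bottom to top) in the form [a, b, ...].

PUSH -51 → -51
POP      → (empty)
PUSH -3  → -3
PUSH 4   → -3 4
PUSH -3  → -3 4 -3
ROT      → 4 -3 -3
NEG      → 4 -3 3

[4, -3, 3]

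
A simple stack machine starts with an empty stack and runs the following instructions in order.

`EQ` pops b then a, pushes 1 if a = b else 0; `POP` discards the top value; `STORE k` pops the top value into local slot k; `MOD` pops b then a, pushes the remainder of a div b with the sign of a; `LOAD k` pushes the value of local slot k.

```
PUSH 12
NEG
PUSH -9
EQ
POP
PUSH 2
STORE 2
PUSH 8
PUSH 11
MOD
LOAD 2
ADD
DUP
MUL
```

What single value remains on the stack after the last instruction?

PUSH 12 -> 12
NEG     -> -12
PUSH -9 -> -12 -9
EQ      -> 0
POP     -> (empty)
PUSH 2  -> 2
STORE 2 -> (empty)
PUSH 8  -> 8
PUSH 11 -> 8 11
MOD     -> 8
LOAD 2  -> 8 2
ADD     -> 10
DUP     -> 10 10
MUL     -> 100

100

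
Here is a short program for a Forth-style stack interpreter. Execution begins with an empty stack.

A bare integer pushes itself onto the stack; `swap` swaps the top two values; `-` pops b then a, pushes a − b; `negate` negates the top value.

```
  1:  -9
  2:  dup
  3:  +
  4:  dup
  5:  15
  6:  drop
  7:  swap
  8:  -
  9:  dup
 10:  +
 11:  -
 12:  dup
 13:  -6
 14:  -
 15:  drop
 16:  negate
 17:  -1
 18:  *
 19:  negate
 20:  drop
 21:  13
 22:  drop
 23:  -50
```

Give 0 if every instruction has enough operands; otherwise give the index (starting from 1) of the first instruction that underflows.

-9   : -9
dup  : -9 -9
+    : -18
dup  : -18 -18
15   : -18 -18 15
drop : -18 -18
swap : -18 -18
-    : 0
dup  : 0 0
+    : 0
-  — needs 2 operands, stack has 1 → underflow

11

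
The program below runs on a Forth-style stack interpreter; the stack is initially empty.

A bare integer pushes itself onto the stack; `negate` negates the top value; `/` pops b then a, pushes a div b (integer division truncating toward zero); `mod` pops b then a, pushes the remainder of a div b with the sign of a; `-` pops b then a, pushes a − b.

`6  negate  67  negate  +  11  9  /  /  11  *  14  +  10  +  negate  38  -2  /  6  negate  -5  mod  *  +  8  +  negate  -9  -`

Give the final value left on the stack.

6      : 6
negate : -6
67     : -6 67
negate : -6 -67
+      : -73
11     : -73 11
9      : -73 11 9
/      : -73 1
/      : -73
11     : -73 11
*      : -803
14     : -803 14
+      : -789
10     : -789 10
+      : -779
negate : 779
38     : 779 38
-2     : 779 38 -2
/      : 779 -19
6      : 779 -19 6
negate : 779 -19 -6
-5     : 779 -19 -6 -5
mod    : 779 -19 -1
*      : 779 19
+      : 798
8      : 798 8
+      : 806
negate : -806
-9     : -806 -9
-      : -797

-797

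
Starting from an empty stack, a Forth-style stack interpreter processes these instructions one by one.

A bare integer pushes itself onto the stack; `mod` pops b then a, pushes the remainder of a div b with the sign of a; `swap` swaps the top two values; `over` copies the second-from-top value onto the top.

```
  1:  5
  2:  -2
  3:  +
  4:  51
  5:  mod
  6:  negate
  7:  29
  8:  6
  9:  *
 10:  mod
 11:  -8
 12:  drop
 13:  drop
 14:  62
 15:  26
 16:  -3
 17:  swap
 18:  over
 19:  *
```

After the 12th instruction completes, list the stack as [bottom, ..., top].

5      → [5]
-2     → [5, -2]
+      → [3]
51     → [3, 51]
mod    → [3]
negate → [-3]
29     → [-3, 29]
6      → [-3, 29, 6]
*      → [-3, 174]
mod    → [-3]
-8     → [-3, -8]
drop   → [-3]

[-3]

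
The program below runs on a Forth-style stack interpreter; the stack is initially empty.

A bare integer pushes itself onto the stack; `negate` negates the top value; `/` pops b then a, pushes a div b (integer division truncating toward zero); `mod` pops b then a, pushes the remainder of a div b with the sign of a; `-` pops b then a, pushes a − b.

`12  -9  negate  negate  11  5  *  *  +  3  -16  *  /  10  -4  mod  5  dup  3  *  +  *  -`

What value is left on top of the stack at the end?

12     -> [12]
-9     -> [12, -9]
negate -> [12, 9]
negate -> [12, -9]
11     -> [12, -9, 11]
5      -> [12, -9, 11, 5]
*      -> [12, -9, 55]
*      -> [12, -495]
+      -> [-483]
3      -> [-483, 3]
-16    -> [-483, 3, -16]
*      -> [-483, -48]
/      -> [10]
10     -> [10, 10]
-4     -> [10, 10, -4]
mod    -> [10, 2]
5      -> [10, 2, 5]
dup    -> [10, 2, 5, 5]
3      -> [10, 2, 5, 5, 3]
*      -> [10, 2, 5, 15]
+      -> [10, 2, 20]
*      -> [10, 40]
-      -> [-30]

-30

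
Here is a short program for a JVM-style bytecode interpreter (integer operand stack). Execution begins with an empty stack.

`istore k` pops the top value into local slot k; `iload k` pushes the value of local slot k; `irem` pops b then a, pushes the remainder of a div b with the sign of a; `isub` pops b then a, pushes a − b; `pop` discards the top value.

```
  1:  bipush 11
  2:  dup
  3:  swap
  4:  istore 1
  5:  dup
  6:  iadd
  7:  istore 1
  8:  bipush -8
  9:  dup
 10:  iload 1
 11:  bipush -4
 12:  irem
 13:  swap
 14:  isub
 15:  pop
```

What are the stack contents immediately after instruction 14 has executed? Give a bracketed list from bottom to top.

bipush 11 -> [11]
dup       -> [11, 11]
swap      -> [11, 11]
istore 1  -> [11]
dup       -> [11, 11]
iadd      -> [22]
istore 1  -> []
bipush -8 -> [-8]
dup       -> [-8, -8]
iload 1   -> [-8, -8, 22]
bipush -4 -> [-8, -8, 22, -4]
irem      -> [-8, -8, 2]
swap      -> [-8, 2, -8]
isub      -> [-8, 10]

[-8, 10]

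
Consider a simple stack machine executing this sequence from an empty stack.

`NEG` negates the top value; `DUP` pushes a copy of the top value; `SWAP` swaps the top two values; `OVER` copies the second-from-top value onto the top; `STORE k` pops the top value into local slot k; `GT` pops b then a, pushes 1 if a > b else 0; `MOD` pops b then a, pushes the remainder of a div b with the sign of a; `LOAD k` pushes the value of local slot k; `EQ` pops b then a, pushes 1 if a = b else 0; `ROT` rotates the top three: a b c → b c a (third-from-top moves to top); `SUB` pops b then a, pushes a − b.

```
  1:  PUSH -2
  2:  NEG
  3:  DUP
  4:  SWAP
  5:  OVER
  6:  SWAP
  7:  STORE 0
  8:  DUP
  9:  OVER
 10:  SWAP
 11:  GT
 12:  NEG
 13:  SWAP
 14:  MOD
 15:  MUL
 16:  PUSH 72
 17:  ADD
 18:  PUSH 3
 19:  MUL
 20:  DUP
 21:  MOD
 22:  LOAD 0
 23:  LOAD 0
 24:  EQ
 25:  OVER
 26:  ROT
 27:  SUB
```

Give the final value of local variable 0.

2

PUSH -2  [-2]
NEG      [2]
DUP      [2, 2]
SWAP     [2, 2]
OVER     [2, 2, 2]
SWAP     [2, 2, 2]
STORE 0  [2, 2]
DUP      [2, 2, 2]
OVER     [2, 2, 2, 2]
SWAP     [2, 2, 2, 2]
GT       [2, 2, 0]
NEG      [2, 2, 0]
SWAP     [2, 0, 2]
MOD      [2, 0]
MUL      [0]
PUSH 72  [0, 72]
ADD      [72]
PUSH 3   [72, 3]
MUL      [216]
DUP      [216, 216]
MOD      [0]
LOAD 0   [0, 2]
LOAD 0   [0, 2, 2]
EQ       [0, 1]
OVER     [0, 1, 0]
ROT      [1, 0, 0]
SUB      [1, 0]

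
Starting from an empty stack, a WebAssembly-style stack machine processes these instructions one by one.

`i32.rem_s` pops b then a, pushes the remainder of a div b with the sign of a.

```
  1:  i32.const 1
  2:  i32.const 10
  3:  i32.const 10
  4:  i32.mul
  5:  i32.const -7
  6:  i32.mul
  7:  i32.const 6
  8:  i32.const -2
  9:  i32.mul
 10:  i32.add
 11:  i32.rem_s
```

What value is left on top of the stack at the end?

i32.const 1  -> 1
i32.const 10 -> 1 10
i32.const 10 -> 1 10 10
i32.mul      -> 1 100
i32.const -7 -> 1 100 -7
i32.mul      -> 1 -700
i32.const 6  -> 1 -700 6
i32.const -2 -> 1 -700 6 -2
i32.mul      -> 1 -700 -12
i32.add      -> 1 -712
i32.rem_s    -> 1

1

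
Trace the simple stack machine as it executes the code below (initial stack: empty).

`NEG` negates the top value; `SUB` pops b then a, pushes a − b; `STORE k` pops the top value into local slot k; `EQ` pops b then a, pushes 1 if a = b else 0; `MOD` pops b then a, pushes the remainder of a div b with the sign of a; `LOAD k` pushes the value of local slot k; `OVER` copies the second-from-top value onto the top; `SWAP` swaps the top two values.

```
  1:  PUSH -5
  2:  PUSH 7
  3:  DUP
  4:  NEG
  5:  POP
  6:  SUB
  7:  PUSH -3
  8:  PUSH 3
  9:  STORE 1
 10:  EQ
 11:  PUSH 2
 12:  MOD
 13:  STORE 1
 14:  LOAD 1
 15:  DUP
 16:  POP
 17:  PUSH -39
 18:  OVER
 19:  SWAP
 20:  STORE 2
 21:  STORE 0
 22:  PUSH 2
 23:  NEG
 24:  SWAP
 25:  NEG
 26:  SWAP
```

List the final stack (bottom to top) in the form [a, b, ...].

PUSH -5   -5
PUSH 7    -5 7
DUP       -5 7 7
NEG       -5 7 -7
POP       -5 7
SUB       -12
PUSH -3   -12 -3
PUSH 3    -12 -3 3
STORE 1   -12 -3
EQ        0
PUSH 2    0 2
MOD       0
STORE 1   (empty)
LOAD 1    0
DUP       0 0
POP       0
PUSH -39  0 -39
OVER      0 -39 0
SWAP      0 0 -39
STORE 2   0 0
STORE 0   0
PUSH 2    0 2
NEG       0 -2
SWAP      -2 0
NEG       -2 0
SWAP      0 -2

[0, -2]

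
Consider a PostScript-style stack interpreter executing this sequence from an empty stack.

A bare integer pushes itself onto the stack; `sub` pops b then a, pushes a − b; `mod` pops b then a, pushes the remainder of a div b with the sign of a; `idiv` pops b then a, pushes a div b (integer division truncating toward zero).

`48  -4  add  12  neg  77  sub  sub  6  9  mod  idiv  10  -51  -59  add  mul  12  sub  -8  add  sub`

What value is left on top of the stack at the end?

1142

48    48
-4    48 -4
add   44
12    44 12
neg   44 -12
77    44 -12 77
sub   44 -89
sub   133
6     133 6
9     133 6 9
mod   133 6
idiv  22
10    22 10
-51   22 10 -51
-59   22 10 -51 -59
add   22 10 -110
mul   22 -1100
12    22 -1100 12
sub   22 -1112
-8    22 -1112 -8
add   22 -1120
sub   1142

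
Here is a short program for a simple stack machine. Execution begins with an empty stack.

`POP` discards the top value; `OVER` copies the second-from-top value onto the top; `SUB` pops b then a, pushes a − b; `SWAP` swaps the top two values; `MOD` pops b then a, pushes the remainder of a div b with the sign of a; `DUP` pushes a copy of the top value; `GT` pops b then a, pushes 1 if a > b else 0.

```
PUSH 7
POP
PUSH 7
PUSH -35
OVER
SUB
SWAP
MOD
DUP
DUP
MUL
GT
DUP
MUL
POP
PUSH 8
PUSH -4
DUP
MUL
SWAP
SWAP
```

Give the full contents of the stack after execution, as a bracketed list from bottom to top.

PUSH 7   → [7]
POP      → []
PUSH 7   → [7]
PUSH -35 → [7, -35]
OVER     → [7, -35, 7]
SUB      → [7, -42]
SWAP     → [-42, 7]
MOD      → [0]
DUP      → [0, 0]
DUP      → [0, 0, 0]
MUL      → [0, 0]
GT       → [0]
DUP      → [0, 0]
MUL      → [0]
POP      → []
PUSH 8   → [8]
PUSH -4  → [8, -4]
DUP      → [8, -4, -4]
MUL      → [8, 16]
SWAP     → [16, 8]
SWAP     → [8, 16]

[8, 16]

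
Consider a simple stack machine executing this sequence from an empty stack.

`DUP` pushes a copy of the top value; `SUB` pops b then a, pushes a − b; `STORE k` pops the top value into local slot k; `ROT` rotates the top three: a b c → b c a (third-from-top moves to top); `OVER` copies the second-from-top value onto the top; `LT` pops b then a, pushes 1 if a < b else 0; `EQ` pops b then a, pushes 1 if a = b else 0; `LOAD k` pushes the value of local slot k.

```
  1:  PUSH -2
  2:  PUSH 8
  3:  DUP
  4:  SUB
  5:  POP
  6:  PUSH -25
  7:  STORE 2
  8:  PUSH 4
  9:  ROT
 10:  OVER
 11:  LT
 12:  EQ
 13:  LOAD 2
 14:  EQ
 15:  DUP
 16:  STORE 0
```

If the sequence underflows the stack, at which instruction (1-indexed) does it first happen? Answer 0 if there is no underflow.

PUSH -2   -2
PUSH 8    -2 8
DUP       -2 8 8
SUB       -2 0
POP       -2
PUSH -25  -2 -25
STORE 2   -2
PUSH 4    -2 4
ROT  — needs 3 operands, stack has 2 → underflow

9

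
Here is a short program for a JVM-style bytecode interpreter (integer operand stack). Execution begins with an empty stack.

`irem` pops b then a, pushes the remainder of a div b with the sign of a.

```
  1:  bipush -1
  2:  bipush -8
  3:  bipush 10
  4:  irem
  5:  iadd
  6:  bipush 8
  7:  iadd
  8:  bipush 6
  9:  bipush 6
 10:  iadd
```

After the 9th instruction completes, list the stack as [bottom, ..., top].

[-1, 6, 6]

bipush -1  -1
bipush -8  -1 -8
bipush 10  -1 -8 10
irem       -1 -8
iadd       -9
bipush 8   -9 8
iadd       -1
bipush 6   -1 6
bipush 6   -1 6 6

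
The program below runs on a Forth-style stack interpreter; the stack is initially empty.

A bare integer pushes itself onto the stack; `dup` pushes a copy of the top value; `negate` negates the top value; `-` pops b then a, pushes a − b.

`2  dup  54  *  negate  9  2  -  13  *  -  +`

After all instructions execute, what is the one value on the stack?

-197

2      → [2]
dup    → [2, 2]
54     → [2, 2, 54]
*      → [2, 108]
negate → [2, -108]
9      → [2, -108, 9]
2      → [2, -108, 9, 2]
-      → [2, -108, 7]
13     → [2, -108, 7, 13]
*      → [2, -108, 91]
-      → [2, -199]
+      → [-197]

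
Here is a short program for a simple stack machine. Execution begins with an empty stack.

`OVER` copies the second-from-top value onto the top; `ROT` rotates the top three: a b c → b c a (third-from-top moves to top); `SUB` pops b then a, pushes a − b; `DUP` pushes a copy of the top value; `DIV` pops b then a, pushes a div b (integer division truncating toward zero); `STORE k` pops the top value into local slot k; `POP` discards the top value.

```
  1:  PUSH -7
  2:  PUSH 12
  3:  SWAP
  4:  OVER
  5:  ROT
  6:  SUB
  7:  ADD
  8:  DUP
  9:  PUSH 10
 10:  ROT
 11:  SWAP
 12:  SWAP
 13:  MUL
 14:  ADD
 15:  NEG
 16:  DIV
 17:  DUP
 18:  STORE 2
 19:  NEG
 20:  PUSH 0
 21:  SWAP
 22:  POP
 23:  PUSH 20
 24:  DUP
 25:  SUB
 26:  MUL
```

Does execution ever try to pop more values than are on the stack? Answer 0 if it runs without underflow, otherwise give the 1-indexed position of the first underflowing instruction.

PUSH -7 → -7
PUSH 12 → -7 12
SWAP    → 12 -7
OVER    → 12 -7 12
ROT     → -7 12 12
SUB     → -7 0
ADD     → -7
DUP     → -7 -7
PUSH 10 → -7 -7 10
ROT     → -7 10 -7
SWAP    → -7 -7 10
SWAP    → -7 10 -7
MUL     → -7 -70
ADD     → -77
NEG     → 77
DIV  — needs 2 operands, stack has 1 → underflow

16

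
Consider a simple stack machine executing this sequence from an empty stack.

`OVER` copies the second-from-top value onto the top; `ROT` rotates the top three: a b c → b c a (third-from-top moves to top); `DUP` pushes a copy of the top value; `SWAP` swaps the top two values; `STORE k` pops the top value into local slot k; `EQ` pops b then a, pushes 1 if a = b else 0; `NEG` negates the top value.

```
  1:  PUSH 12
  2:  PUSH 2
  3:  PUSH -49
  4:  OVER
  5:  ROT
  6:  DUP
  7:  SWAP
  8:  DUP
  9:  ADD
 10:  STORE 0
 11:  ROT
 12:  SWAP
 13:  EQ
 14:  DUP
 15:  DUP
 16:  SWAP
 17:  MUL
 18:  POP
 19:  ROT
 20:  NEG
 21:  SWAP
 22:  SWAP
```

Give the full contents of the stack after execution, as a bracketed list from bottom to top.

PUSH 12   12
PUSH 2    12 2
PUSH -49  12 2 -49
OVER      12 2 -49 2
ROT       12 -49 2 2
DUP       12 -49 2 2 2
SWAP      12 -49 2 2 2
DUP       12 -49 2 2 2 2
ADD       12 -49 2 2 4
STORE 0   12 -49 2 2
ROT       12 2 2 -49
SWAP      12 2 -49 2
EQ        12 2 0
DUP       12 2 0 0
DUP       12 2 0 0 0
SWAP      12 2 0 0 0
MUL       12 2 0 0
POP       12 2 0
ROT       2 0 12
NEG       2 0 -12
SWAP      2 -12 0
SWAP      2 0 -12

[2, 0, -12]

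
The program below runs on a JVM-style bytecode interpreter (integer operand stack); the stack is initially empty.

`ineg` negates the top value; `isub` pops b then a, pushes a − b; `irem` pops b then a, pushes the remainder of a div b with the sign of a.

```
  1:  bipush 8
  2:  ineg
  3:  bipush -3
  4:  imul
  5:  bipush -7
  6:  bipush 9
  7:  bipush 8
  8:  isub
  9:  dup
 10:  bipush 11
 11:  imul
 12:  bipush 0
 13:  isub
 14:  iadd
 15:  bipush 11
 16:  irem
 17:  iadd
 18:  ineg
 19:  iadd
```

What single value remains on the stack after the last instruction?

bipush 8  → 8
ineg      → -8
bipush -3 → -8 -3
imul      → 24
bipush -7 → 24 -7
bipush 9  → 24 -7 9
bipush 8  → 24 -7 9 8
isub      → 24 -7 1
dup       → 24 -7 1 1
bipush 11 → 24 -7 1 1 11
imul      → 24 -7 1 11
bipush 0  → 24 -7 1 11 0
isub      → 24 -7 1 11
iadd      → 24 -7 12
bipush 11 → 24 -7 12 11
irem      → 24 -7 1
iadd      → 24 -6
ineg      → 24 6
iadd      → 30

30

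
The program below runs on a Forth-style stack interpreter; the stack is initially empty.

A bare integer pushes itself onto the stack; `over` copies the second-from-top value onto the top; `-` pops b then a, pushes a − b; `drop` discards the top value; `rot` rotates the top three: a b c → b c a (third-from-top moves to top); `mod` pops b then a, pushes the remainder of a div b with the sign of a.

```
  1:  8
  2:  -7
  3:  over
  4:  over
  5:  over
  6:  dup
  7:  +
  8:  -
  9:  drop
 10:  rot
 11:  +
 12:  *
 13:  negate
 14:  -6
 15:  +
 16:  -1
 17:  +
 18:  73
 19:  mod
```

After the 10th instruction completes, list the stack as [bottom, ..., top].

8     [8]
-7    [8, -7]
over  [8, -7, 8]
over  [8, -7, 8, -7]
over  [8, -7, 8, -7, 8]
dup   [8, -7, 8, -7, 8, 8]
+     [8, -7, 8, -7, 16]
-     [8, -7, 8, -23]
drop  [8, -7, 8]
rot   [-7, 8, 8]

[-7, 8, 8]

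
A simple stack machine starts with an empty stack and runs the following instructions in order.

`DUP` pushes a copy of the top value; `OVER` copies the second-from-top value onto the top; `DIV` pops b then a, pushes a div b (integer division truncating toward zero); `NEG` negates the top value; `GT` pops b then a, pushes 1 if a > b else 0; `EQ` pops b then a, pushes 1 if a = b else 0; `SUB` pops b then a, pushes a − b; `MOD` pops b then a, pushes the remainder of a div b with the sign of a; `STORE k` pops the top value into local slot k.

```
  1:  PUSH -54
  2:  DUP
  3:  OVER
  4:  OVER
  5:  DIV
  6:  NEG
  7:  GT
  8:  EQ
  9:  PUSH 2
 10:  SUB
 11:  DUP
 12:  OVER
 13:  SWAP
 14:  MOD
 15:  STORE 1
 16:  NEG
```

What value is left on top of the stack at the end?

2

PUSH -54 -> [-54]
DUP      -> [-54, -54]
OVER     -> [-54, -54, -54]
OVER     -> [-54, -54, -54, -54]
DIV      -> [-54, -54, 1]
NEG      -> [-54, -54, -1]
GT       -> [-54, 0]
EQ       -> [0]
PUSH 2   -> [0, 2]
SUB      -> [-2]
DUP      -> [-2, -2]
OVER     -> [-2, -2, -2]
SWAP     -> [-2, -2, -2]
MOD      -> [-2, 0]
STORE 1  -> [-2]
NEG      -> [2]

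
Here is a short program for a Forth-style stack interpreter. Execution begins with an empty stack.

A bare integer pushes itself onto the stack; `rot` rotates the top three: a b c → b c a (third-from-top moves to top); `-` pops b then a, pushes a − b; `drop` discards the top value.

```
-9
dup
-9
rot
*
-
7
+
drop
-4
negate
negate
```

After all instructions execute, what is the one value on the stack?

-9     -> -9
dup    -> -9 -9
-9     -> -9 -9 -9
rot    -> -9 -9 -9
*      -> -9 81
-      -> -90
7      -> -90 7
+      -> -83
drop   -> (empty)
-4     -> -4
negate -> 4
negate -> -4

-4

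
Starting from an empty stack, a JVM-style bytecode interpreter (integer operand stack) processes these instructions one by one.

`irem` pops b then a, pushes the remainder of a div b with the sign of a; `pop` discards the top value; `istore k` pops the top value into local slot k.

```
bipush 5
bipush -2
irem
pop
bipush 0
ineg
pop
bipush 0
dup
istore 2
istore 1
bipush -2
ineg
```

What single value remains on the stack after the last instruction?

2

bipush 5  -> 5
bipush -2 -> 5 -2
irem      -> 1
pop       -> (empty)
bipush 0  -> 0
ineg      -> 0
pop       -> (empty)
bipush 0  -> 0
dup       -> 0 0
istore 2  -> 0
istore 1  -> (empty)
bipush -2 -> -2
ineg      -> 2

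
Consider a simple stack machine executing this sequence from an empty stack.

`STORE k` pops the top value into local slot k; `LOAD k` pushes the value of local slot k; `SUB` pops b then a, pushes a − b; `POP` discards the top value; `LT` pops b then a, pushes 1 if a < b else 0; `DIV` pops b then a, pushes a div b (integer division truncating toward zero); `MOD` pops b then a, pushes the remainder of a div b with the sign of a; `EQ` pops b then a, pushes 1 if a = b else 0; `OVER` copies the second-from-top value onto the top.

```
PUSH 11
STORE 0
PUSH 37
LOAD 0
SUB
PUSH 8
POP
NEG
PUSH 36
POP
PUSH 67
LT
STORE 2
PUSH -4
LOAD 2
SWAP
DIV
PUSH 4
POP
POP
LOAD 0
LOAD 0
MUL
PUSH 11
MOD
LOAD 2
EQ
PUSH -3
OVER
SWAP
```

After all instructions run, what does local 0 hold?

11

PUSH 11 -> 11
STORE 0 -> (empty)
PUSH 37 -> 37
LOAD 0  -> 37 11
SUB     -> 26
PUSH 8  -> 26 8
POP     -> 26
NEG     -> -26
PUSH 36 -> -26 36
POP     -> -26
PUSH 67 -> -26 67
LT      -> 1
STORE 2 -> (empty)
PUSH -4 -> -4
LOAD 2  -> -4 1
SWAP    -> 1 -4
DIV     -> 0
PUSH 4  -> 0 4
POP     -> 0
POP     -> (empty)
LOAD 0  -> 11
LOAD 0  -> 11 11
MUL     -> 121
PUSH 11 -> 121 11
MOD     -> 0
LOAD 2  -> 0 1
EQ      -> 0
PUSH -3 -> 0 -3
OVER    -> 0 -3 0
SWAP    -> 0 0 -3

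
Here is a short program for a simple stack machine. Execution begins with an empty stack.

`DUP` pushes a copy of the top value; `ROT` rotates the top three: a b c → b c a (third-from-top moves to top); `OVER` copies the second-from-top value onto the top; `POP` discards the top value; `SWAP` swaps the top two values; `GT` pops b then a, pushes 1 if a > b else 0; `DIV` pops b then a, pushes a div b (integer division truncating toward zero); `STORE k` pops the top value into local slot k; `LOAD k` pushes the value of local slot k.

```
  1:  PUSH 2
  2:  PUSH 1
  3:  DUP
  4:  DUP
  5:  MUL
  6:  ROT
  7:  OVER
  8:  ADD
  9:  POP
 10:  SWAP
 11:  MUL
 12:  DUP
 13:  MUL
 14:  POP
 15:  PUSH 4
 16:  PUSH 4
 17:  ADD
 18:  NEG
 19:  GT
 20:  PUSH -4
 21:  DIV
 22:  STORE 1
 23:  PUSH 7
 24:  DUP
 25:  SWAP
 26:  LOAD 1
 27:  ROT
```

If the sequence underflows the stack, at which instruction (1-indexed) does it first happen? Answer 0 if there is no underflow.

19

PUSH 2 → [2]
PUSH 1 → [2, 1]
DUP    → [2, 1, 1]
DUP    → [2, 1, 1, 1]
MUL    → [2, 1, 1]
ROT    → [1, 1, 2]
OVER   → [1, 1, 2, 1]
ADD    → [1, 1, 3]
POP    → [1, 1]
SWAP   → [1, 1]
MUL    → [1]
DUP    → [1, 1]
MUL    → [1]
POP    → []
PUSH 4 → [4]
PUSH 4 → [4, 4]
ADD    → [8]
NEG    → [-8]
GT  — needs 2 operands, stack has 1 → underflow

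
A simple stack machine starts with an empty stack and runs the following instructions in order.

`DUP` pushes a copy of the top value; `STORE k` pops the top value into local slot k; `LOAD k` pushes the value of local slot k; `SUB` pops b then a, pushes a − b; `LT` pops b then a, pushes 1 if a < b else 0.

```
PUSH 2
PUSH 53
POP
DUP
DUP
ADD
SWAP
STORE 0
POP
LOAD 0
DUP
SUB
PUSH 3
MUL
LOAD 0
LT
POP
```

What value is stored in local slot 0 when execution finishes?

PUSH 2   [2]
PUSH 53  [2, 53]
POP      [2]
DUP      [2, 2]
DUP      [2, 2, 2]
ADD      [2, 4]
SWAP     [4, 2]
STORE 0  [4]
POP      []
LOAD 0   [2]
DUP      [2, 2]
SUB      [0]
PUSH 3   [0, 3]
MUL      [0]
LOAD 0   [0, 2]
LT       [1]
POP      []

2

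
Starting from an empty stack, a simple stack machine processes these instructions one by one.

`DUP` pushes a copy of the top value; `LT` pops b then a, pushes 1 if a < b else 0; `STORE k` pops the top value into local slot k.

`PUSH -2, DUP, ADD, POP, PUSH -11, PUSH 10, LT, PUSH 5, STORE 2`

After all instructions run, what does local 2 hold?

5

PUSH -2  → -2
DUP      → -2 -2
ADD      → -4
POP      → (empty)
PUSH -11 → -11
PUSH 10  → -11 10
LT       → 1
PUSH 5   → 1 5
STORE 2  → 1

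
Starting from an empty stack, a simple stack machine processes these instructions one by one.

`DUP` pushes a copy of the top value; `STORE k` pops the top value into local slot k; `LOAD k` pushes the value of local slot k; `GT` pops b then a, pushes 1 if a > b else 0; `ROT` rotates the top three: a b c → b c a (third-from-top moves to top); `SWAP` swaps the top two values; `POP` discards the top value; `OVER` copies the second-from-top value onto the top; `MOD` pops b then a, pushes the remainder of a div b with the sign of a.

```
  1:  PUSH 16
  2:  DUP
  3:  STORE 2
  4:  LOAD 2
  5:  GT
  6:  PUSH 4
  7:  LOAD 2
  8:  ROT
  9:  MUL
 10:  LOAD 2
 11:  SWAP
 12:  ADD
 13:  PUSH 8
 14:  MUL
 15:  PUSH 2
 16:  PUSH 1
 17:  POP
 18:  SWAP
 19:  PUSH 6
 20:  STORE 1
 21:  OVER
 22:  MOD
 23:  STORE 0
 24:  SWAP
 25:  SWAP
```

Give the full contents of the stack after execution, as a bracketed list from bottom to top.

PUSH 16 : 16
DUP     : 16 16
STORE 2 : 16
LOAD 2  : 16 16
GT      : 0
PUSH 4  : 0 4
LOAD 2  : 0 4 16
ROT     : 4 16 0
MUL     : 4 0
LOAD 2  : 4 0 16
SWAP    : 4 16 0
ADD     : 4 16
PUSH 8  : 4 16 8
MUL     : 4 128
PUSH 2  : 4 128 2
PUSH 1  : 4 128 2 1
POP     : 4 128 2
SWAP    : 4 2 128
PUSH 6  : 4 2 128 6
STORE 1 : 4 2 128
OVER    : 4 2 128 2
MOD     : 4 2 0
STORE 0 : 4 2
SWAP    : 2 4
SWAP    : 4 2

[4, 2]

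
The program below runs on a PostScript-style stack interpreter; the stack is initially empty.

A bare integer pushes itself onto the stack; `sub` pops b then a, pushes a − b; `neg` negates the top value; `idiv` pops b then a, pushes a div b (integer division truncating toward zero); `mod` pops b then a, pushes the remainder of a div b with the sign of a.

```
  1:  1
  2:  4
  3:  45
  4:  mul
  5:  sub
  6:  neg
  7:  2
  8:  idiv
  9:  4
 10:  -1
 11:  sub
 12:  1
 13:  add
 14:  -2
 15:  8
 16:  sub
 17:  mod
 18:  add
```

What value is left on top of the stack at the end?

1    → 1
4    → 1 4
45   → 1 4 45
mul  → 1 180
sub  → -179
neg  → 179
2    → 179 2
idiv → 89
4    → 89 4
-1   → 89 4 -1
sub  → 89 5
1    → 89 5 1
add  → 89 6
-2   → 89 6 -2
8    → 89 6 -2 8
sub  → 89 6 -10
mod  → 89 6
add  → 95

95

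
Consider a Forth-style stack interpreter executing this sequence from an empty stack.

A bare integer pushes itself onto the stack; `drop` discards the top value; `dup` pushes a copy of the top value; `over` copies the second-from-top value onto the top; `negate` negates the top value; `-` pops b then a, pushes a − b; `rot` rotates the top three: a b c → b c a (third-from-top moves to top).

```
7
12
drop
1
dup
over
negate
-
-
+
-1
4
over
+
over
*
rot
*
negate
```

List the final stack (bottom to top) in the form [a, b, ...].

[-1, 18]

7      -> 7
12     -> 7 12
drop   -> 7
1      -> 7 1
dup    -> 7 1 1
over   -> 7 1 1 1
negate -> 7 1 1 -1
-      -> 7 1 2
-      -> 7 -1
+      -> 6
-1     -> 6 -1
4      -> 6 -1 4
over   -> 6 -1 4 -1
+      -> 6 -1 3
over   -> 6 -1 3 -1
*      -> 6 -1 -3
rot    -> -1 -3 6
*      -> -1 -18
negate -> -1 18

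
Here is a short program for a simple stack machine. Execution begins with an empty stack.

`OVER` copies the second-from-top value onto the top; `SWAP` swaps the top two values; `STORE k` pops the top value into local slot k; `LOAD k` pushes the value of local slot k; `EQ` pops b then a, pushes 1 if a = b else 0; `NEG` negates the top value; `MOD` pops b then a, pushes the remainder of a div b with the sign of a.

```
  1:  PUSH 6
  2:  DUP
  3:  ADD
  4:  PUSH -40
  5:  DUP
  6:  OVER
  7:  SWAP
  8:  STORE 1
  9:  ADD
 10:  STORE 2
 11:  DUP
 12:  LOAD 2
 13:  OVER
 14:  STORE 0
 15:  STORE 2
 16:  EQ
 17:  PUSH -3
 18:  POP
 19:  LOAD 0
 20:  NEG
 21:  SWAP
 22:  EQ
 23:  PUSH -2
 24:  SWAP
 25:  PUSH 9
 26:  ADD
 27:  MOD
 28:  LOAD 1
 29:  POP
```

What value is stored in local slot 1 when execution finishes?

-40

PUSH 6    [6]
DUP       [6, 6]
ADD       [12]
PUSH -40  [12, -40]
DUP       [12, -40, -40]
OVER      [12, -40, -40, -40]
SWAP      [12, -40, -40, -40]
STORE 1   [12, -40, -40]
ADD       [12, -80]
STORE 2   [12]
DUP       [12, 12]
LOAD 2    [12, 12, -80]
OVER      [12, 12, -80, 12]
STORE 0   [12, 12, -80]
STORE 2   [12, 12]
EQ        [1]
PUSH -3   [1, -3]
POP       [1]
LOAD 0    [1, 12]
NEG       [1, -12]
SWAP      [-12, 1]
EQ        [0]
PUSH -2   [0, -2]
SWAP      [-2, 0]
PUSH 9    [-2, 0, 9]
ADD       [-2, 9]
MOD       [-2]
LOAD 1    [-2, -40]
POP       [-2]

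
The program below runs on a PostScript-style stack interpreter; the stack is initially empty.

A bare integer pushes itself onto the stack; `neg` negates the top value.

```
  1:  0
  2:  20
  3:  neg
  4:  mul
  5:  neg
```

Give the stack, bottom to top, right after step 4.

0   → [0]
20  → [0, 20]
neg → [0, -20]
mul → [0]

[0]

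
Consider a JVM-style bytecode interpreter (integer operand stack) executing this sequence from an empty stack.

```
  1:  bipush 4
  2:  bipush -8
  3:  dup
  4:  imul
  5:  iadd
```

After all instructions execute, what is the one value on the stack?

68

bipush 4   4
bipush -8  4 -8
dup        4 -8 -8
imul       4 64
iadd       68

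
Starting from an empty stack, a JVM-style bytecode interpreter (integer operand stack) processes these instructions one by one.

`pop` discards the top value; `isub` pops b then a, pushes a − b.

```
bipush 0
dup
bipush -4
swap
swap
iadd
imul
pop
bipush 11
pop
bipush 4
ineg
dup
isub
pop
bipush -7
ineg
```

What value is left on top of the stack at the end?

bipush 0  -> 0
dup       -> 0 0
bipush -4 -> 0 0 -4
swap      -> 0 -4 0
swap      -> 0 0 -4
iadd      -> 0 -4
imul      -> 0
pop       -> (empty)
bipush 11 -> 11
pop       -> (empty)
bipush 4  -> 4
ineg      -> -4
dup       -> -4 -4
isub      -> 0
pop       -> (empty)
bipush -7 -> -7
ineg      -> 7

7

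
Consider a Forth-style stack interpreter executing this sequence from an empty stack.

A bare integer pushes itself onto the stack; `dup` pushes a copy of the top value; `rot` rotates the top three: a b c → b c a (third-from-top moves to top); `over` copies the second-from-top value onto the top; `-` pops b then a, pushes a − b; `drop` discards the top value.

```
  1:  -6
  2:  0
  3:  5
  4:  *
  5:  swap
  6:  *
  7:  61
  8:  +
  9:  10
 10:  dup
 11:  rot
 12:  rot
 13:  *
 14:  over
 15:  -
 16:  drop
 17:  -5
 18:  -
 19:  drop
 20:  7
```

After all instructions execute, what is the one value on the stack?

7

-6   → [-6]
0    → [-6, 0]
5    → [-6, 0, 5]
*    → [-6, 0]
swap → [0, -6]
*    → [0]
61   → [0, 61]
+    → [61]
10   → [61, 10]
dup  → [61, 10, 10]
rot  → [10, 10, 61]
rot  → [10, 61, 10]
*    → [10, 610]
over → [10, 610, 10]
-    → [10, 600]
drop → [10]
-5   → [10, -5]
-    → [15]
drop → []
7    → [7]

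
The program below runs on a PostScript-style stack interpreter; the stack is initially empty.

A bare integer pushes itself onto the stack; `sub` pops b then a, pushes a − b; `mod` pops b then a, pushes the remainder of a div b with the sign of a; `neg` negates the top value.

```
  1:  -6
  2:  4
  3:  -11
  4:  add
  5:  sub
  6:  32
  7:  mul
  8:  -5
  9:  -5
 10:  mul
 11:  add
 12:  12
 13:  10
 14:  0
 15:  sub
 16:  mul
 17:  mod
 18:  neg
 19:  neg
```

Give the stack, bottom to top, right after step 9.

-6  : -6
4   : -6 4
-11 : -6 4 -11
add : -6 -7
sub : 1
32  : 1 32
mul : 32
-5  : 32 -5
-5  : 32 -5 -5

[32, -5, -5]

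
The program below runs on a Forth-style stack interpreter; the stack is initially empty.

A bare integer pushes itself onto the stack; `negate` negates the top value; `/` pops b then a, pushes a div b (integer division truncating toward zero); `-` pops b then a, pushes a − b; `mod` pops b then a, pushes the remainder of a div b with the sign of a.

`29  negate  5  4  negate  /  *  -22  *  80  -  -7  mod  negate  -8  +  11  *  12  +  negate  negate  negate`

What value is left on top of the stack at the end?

29      29
negate  -29
5       -29 5
4       -29 5 4
negate  -29 5 -4
/       -29 -1
*       29
-22     29 -22
*       -638
80      -638 80
-       -718
-7      -718 -7
mod     -4
negate  4
-8      4 -8
+       -4
11      -4 11
*       -44
12      -44 12
+       -32
negate  32
negate  -32
negate  32

32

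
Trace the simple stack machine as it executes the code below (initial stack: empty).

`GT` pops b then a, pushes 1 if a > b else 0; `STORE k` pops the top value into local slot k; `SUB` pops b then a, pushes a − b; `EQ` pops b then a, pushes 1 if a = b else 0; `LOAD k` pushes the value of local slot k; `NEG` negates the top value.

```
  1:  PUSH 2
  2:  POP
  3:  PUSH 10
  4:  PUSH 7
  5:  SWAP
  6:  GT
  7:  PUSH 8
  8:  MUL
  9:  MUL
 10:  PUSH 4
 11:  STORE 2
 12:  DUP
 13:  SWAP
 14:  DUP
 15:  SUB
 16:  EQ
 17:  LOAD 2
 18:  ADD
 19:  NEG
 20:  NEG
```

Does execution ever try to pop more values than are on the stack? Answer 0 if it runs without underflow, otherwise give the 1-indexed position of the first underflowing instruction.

PUSH 2   2
POP      (empty)
PUSH 10  10
PUSH 7   10 7
SWAP     7 10
GT       0
PUSH 8   0 8
MUL      0
MUL  — needs 2 operands, stack has 1 → underflow

9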